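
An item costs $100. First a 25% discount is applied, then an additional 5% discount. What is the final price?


First discount:
25% of $100 = $25
Price after first discount:
$100 - $25 = $75
Second discount:
5% of $75 = $3.75
Final price:
$75 - $3.75 = $71.25

$71.25


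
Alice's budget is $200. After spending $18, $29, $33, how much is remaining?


Add up expenses:
$18 + $29 + $33 = $80
Subtract from budget:
$200 - $80 = $120

$120


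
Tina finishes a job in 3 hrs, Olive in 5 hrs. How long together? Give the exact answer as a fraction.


Tina's rate: 1/3 of the job per hour
Olive's rate: 1/5 of the job per hour
Combined rate: 1/3 + 1/5 = 8/15 per hour
Time = 1 / (8/15) = 15/8 hours (≈ 1.88 hours)

15/8 hours


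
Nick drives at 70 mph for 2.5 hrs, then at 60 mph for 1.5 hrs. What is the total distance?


Leg 1 distance:
70 x 2.5 = 175 miles
Leg 2 distance:
60 x 1.5 = 90 miles
Total distance:
175 + 90 = 265 miles

265 miles


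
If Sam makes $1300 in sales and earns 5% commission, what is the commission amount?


Convert rate to decimal:
5% = 0.05
Multiply by sales:
$1300 x 0.05 = $65

$65


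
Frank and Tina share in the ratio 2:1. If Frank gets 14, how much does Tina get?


Find the multiplier:
14 / 2 = 7
Apply to Tina's share:
1 x 7 = 7

7


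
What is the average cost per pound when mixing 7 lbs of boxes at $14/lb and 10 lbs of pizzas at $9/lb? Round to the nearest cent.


Cost of boxes:
7 x $14 = $98
Cost of pizzas:
10 x $9 = $90
Total cost: $98 + $90 = $188
Total weight: 17 lbs
Average: $188 / 17 = $11.0588... ≈ $11.06/lb

$11.06/lb


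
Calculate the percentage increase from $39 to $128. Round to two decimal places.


Find the absolute change:
|128 - 39| = 89
Divide by original and multiply by 100:
89 / 39 x 100 = 228.2051...% ≈ 228.21%

228.21%


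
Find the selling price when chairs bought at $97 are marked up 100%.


Calculate the markup amount:
100% of $97 = $97
Add to cost:
$97 + $97 = $194

$194


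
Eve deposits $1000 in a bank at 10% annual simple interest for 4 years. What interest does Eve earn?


Use the formula I = P x R x T / 100
P x R x T = 1000 x 10 x 4 = 40000
I = 40000 / 100 = $400

$400


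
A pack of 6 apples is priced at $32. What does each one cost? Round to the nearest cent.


Total cost: $32
Number of items: 6
Unit price: $32 / 6 = $5.3333... ≈ $5.33

$5.33


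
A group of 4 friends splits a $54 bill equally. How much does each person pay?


Total bill: $54
Number of people: 4
Each pays: $54 / 4 = $13.50

$13.50


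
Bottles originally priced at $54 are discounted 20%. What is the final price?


Calculate the discount amount:
20% of $54 = $10.80
Subtract from original:
$54 - $10.80 = $43.20

$43.20


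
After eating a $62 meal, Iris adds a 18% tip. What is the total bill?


Calculate the tip:
18% of $62 = $11.16
Add tip to meal cost:
$62 + $11.16 = $73.16

$73.16


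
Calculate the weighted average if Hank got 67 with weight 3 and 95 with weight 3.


Weighted sum:
3 x 67 + 3 x 95 = 486
Total weight:
3 + 3 = 6
Weighted average:
486 / 6 = 81

81


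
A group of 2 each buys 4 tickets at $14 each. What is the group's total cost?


Cost per person:
4 x $14 = $56
Group total:
2 x $56 = $112

$112


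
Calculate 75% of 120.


Convert percentage to decimal:
75% = 0.75
Multiply:
120 x 0.75 = 90

90


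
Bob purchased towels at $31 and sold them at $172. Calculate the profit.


Selling price = $172
Cost price = $31
Profit = selling price - cost price:
Profit = $172 - $31 = $141

$141


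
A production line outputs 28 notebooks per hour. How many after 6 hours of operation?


Production rate: 28 notebooks per hour
Time: 6 hours
Total: 28 x 6 = 168 notebooks

168 notebooks


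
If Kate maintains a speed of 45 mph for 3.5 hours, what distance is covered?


Use the formula: distance = speed x time
Speed = 45 mph, Time = 3.5 hours
45 x 3.5 = 157.5 miles

157.5 miles


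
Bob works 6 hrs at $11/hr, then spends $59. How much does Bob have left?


Calculate earnings:
6 x $11 = $66
Subtract spending:
$66 - $59 = $7

$7


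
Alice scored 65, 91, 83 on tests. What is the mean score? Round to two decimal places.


Add the scores:
65 + 91 + 83 = 239
Divide by the number of tests:
239 / 3 = 79.6666... ≈ 79.67

79.67


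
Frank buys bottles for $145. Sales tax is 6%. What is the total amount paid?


Calculate the tax:
6% of $145 = $8.70
Add tax to price:
$145 + $8.70 = $153.70

$153.70


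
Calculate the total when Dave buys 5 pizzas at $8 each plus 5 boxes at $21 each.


Cost of pizzas:
5 x $8 = $40
Cost of boxes:
5 x $21 = $105
Add both:
$40 + $105 = $145

$145


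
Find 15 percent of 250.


Convert percentage to decimal:
15% = 0.15
Multiply:
250 x 0.15 = 37.5

37.5


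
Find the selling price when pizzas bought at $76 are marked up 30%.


Calculate the markup amount:
30% of $76 = $22.80
Add to cost:
$76 + $22.80 = $98.80

$98.80


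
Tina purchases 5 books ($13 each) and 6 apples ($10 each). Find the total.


Cost of books:
5 x $13 = $65
Cost of apples:
6 x $10 = $60
Add both:
$65 + $60 = $125

$125


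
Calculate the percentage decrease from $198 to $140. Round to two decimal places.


Find the absolute change:
|140 - 198| = 58
Divide by original and multiply by 100:
58 / 198 x 100 = 29.2929...% ≈ 29.29%

29.29%


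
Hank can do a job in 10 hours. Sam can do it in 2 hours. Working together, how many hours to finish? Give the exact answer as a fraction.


Hank's rate: 1/10 of the job per hour
Sam's rate: 1/2 of the job per hour
Combined rate: 1/10 + 1/2 = 3/5 per hour
Time = 1 / (3/5) = 5/3 hours (≈ 1.67 hours)

5/3 hours


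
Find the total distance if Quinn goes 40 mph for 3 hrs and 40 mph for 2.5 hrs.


Leg 1 distance:
40 x 3 = 120 miles
Leg 2 distance:
40 x 2.5 = 100 miles
Total distance:
120 + 100 = 220 miles

220 miles


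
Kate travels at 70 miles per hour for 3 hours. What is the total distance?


Use the formula: distance = speed x time
Speed = 70 mph, Time = 3 hours
70 x 3 = 210 miles

210 miles


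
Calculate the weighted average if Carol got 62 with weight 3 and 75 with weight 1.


Weighted sum:
3 x 62 + 1 x 75 = 261
Total weight:
3 + 1 = 4
Weighted average:
261 / 4 = 65.25

65.25


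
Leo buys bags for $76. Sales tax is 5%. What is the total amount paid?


Calculate the tax:
5% of $76 = $3.80
Add tax to price:
$76 + $3.80 = $79.80

$79.80


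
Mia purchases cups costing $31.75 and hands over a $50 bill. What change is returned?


Start with the amount paid:
$50
Subtract the price:
$50 - $31.75 = $18.25

$18.25


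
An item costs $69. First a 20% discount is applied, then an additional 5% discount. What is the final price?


First discount:
20% of $69 = $13.80
Price after first discount:
$69 - $13.80 = $55.20
Second discount:
5% of $55.20 = $2.76
Final price:
$55.20 - $2.76 = $52.44

$52.44


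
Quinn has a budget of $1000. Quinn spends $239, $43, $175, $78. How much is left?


Add up expenses:
$239 + $43 + $175 + $78 = $535
Subtract from budget:
$1000 - $535 = $465

$465


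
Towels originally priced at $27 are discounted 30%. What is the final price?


Calculate the discount amount:
30% of $27 = $8.10
Subtract from original:
$27 - $8.10 = $18.90

$18.90


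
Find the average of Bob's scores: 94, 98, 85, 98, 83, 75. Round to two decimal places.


Add the scores:
94 + 98 + 85 + 98 + 83 + 75 = 533
Divide by the number of tests:
533 / 6 = 88.8333... ≈ 88.83

88.83


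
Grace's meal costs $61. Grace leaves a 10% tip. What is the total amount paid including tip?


Calculate the tip:
10% of $61 = $6.10
Add tip to meal cost:
$61 + $6.10 = $67.10

$67.10


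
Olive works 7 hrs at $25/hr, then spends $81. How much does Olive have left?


Calculate earnings:
7 x $25 = $175
Subtract spending:
$175 - $81 = $94

$94


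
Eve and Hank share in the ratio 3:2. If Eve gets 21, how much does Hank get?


Find the multiplier:
21 / 3 = 7
Apply to Hank's share:
2 x 7 = 14

14


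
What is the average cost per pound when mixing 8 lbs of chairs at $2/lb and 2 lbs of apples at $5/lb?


Cost of chairs:
8 x $2 = $16
Cost of apples:
2 x $5 = $10
Total cost: $16 + $10 = $26
Total weight: 10 lbs
Average: $26 / 10 = $2.60/lb

$2.60/lb


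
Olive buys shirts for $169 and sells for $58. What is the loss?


Selling price = $58
Cost price = $169
Loss = cost price - selling price:
Loss = $169 - $58 = $111

$111


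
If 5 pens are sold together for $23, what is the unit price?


Total cost: $23
Number of items: 5
Unit price: $23 / 5 = $4.60

$4.60


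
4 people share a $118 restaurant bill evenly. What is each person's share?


Total bill: $118
Number of people: 4
Each pays: $118 / 4 = $29.50

$29.50


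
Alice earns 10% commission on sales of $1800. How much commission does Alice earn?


Convert rate to decimal:
10% = 0.1
Multiply by sales:
$1800 x 0.1 = $180

$180


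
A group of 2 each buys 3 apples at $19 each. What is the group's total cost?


Cost per person:
3 x $19 = $57
Group total:
2 x $57 = $114

$114


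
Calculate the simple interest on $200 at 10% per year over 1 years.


Use the formula I = P x R x T / 100
P x R x T = 200 x 10 x 1 = 2000
I = 2000 / 100 = $20

$20


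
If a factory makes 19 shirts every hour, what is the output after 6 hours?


Production rate: 19 shirts per hour
Time: 6 hours
Total: 19 x 6 = 114 shirts

114 shirts


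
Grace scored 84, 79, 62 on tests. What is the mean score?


Add the scores:
84 + 79 + 62 = 225
Divide by the number of tests:
225 / 3 = 75

75


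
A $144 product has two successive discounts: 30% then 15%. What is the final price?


First discount:
30% of $144 = $43.20
Price after first discount:
$144 - $43.20 = $100.80
Second discount:
15% of $100.80 = $15.12
Final price:
$100.80 - $15.12 = $85.68

$85.68


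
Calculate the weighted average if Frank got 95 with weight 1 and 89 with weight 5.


Weighted sum:
1 x 95 + 5 x 89 = 540
Total weight:
1 + 5 = 6
Weighted average:
540 / 6 = 90

90


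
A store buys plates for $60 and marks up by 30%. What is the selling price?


Calculate the markup amount:
30% of $60 = $18
Add to cost:
$60 + $18 = $78

$78


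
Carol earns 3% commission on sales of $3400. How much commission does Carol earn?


Convert rate to decimal:
3% = 0.03
Multiply by sales:
$3400 x 0.03 = $102

$102


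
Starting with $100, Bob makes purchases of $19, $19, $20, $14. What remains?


Add up expenses:
$19 + $19 + $20 + $14 = $72
Subtract from budget:
$100 - $72 = $28

$28


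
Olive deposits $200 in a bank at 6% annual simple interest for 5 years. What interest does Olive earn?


Use the formula I = P x R x T / 100
P x R x T = 200 x 6 x 5 = 6000
I = 6000 / 100 = $60

$60


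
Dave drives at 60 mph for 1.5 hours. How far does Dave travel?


Use the formula: distance = speed x time
Speed = 60 mph, Time = 1.5 hours
60 x 1.5 = 90 miles

90 miles


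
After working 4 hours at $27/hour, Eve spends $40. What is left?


Calculate earnings:
4 x $27 = $108
Subtract spending:
$108 - $40 = $68

$68


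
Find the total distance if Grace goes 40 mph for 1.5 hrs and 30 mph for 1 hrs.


Leg 1 distance:
40 x 1.5 = 60 miles
Leg 2 distance:
30 x 1 = 30 miles
Total distance:
60 + 30 = 90 miles

90 miles


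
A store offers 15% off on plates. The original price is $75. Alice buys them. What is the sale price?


Calculate the discount amount:
15% of $75 = $11.25
Subtract from original:
$75 - $11.25 = $63.75

$63.75


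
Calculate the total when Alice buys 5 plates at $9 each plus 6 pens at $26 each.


Cost of plates:
5 x $9 = $45
Cost of pens:
6 x $26 = $156
Add both:
$45 + $156 = $201

$201


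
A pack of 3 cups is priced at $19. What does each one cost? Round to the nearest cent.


Total cost: $19
Number of items: 3
Unit price: $19 / 3 = $6.3333... ≈ $6.33

$6.33


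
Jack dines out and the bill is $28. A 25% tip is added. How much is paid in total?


Calculate the tip:
25% of $28 = $7
Add tip to meal cost:
$28 + $7 = $35

$35


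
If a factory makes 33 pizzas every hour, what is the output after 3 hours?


Production rate: 33 pizzas per hour
Time: 3 hours
Total: 33 x 3 = 99 pizzas

99 pizzas


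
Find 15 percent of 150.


Convert percentage to decimal:
15% = 0.15
Multiply:
150 x 0.15 = 22.5

22.5


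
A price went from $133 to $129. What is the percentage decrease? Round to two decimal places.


Find the absolute change:
|129 - 133| = 4
Divide by original and multiply by 100:
4 / 133 x 100 = 3.0075...% ≈ 3.01%

3.01%


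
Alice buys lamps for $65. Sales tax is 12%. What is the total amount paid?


Calculate the tax:
12% of $65 = $7.80
Add tax to price:
$65 + $7.80 = $72.80

$72.80


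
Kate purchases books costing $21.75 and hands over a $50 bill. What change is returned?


Start with the amount paid:
$50
Subtract the price:
$50 - $21.75 = $28.25

$28.25


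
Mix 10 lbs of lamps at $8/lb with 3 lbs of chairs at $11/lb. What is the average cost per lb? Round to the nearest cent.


Cost of lamps:
10 x $8 = $80
Cost of chairs:
3 x $11 = $33
Total cost: $80 + $33 = $113
Total weight: 13 lbs
Average: $113 / 13 = $8.6923... ≈ $8.69/lb

$8.69/lb


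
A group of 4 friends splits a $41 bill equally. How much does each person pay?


Total bill: $41
Number of people: 4
Each pays: $41 / 4 = $10.25

$10.25


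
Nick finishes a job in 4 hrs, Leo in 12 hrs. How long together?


Nick's rate: 1/4 of the job per hour
Leo's rate: 1/12 of the job per hour
Combined rate: 1/4 + 1/12 = 1/3 per hour
Time = 1 / (1/3) = 3 hours

3 hours


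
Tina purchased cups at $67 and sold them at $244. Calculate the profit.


Selling price = $244
Cost price = $67
Profit = selling price - cost price:
Profit = $244 - $67 = $177

$177


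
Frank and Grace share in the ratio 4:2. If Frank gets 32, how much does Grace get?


Find the multiplier:
32 / 4 = 8
Apply to Grace's share:
2 x 8 = 16

16


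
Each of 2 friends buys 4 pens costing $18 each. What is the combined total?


Cost per person:
4 x $18 = $72
Group total:
2 x $72 = $144

$144


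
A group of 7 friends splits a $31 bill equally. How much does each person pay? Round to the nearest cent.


Total bill: $31
Number of people: 7
Each pays: $31 / 7 = $4.4285... ≈ $4.43

$4.43


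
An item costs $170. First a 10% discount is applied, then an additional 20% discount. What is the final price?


First discount:
10% of $170 = $17
Price after first discount:
$170 - $17 = $153
Second discount:
20% of $153 = $30.60
Final price:
$153 - $30.60 = $122.40

$122.40


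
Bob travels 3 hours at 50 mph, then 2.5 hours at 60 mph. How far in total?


Leg 1 distance:
50 x 3 = 150 miles
Leg 2 distance:
60 x 2.5 = 150 miles
Total distance:
150 + 150 = 300 miles

300 miles


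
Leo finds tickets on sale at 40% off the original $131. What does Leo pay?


Calculate the discount amount:
40% of $131 = $52.40
Subtract from original:
$131 - $52.40 = $78.60

$78.60


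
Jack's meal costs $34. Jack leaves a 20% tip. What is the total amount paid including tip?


Calculate the tip:
20% of $34 = $6.80
Add tip to meal cost:
$34 + $6.80 = $40.80

$40.80


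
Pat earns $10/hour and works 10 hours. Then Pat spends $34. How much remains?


Calculate earnings:
10 x $10 = $100
Subtract spending:
$100 - $34 = $66

$66


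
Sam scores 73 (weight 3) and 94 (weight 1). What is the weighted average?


Weighted sum:
3 x 73 + 1 x 94 = 313
Total weight:
3 + 1 = 4
Weighted average:
313 / 4 = 78.25

78.25


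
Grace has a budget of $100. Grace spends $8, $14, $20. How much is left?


Add up expenses:
$8 + $14 + $20 = $42
Subtract from budget:
$100 - $42 = $58

$58


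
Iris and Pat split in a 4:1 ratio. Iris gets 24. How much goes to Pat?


Find the multiplier:
24 / 4 = 6
Apply to Pat's share:
1 x 6 = 6

6


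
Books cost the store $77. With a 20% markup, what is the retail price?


Calculate the markup amount:
20% of $77 = $15.40
Add to cost:
$77 + $15.40 = $92.40

$92.40


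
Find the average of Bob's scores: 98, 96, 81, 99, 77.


Add the scores:
98 + 96 + 81 + 99 + 77 = 451
Divide by the number of tests:
451 / 5 = 90.2

90.2


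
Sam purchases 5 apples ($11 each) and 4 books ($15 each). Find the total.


Cost of apples:
5 x $11 = $55
Cost of books:
4 x $15 = $60
Add both:
$55 + $60 = $115

$115


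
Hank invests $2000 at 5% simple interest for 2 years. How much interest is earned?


Use the formula I = P x R x T / 100
P x R x T = 2000 x 5 x 2 = 20000
I = 20000 / 100 = $200

$200


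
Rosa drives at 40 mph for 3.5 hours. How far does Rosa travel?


Use the formula: distance = speed x time
Speed = 40 mph, Time = 3.5 hours
40 x 3.5 = 140 miles

140 miles


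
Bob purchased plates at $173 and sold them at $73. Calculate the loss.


Selling price = $73
Cost price = $173
Loss = cost price - selling price:
Loss = $173 - $73 = $100

$100


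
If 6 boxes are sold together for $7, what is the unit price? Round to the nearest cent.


Total cost: $7
Number of items: 6
Unit price: $7 / 6 = $1.1666... ≈ $1.17

$1.17


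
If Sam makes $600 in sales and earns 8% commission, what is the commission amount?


Convert rate to decimal:
8% = 0.08
Multiply by sales:
$600 x 0.08 = $48

$48


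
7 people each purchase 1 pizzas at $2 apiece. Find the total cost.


Cost per person:
1 x $2 = $2
Group total:
7 x $2 = $14

$14


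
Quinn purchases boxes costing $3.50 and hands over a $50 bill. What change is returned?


Start with the amount paid:
$50
Subtract the price:
$50 - $3.50 = $46.50

$46.50


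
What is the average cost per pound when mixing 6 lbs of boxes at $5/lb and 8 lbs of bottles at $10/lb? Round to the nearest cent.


Cost of boxes:
6 x $5 = $30
Cost of bottles:
8 x $10 = $80
Total cost: $30 + $80 = $110
Total weight: 14 lbs
Average: $110 / 14 = $7.8571... ≈ $7.86/lb

$7.86/lb


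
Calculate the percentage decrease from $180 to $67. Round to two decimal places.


Find the absolute change:
|67 - 180| = 113
Divide by original and multiply by 100:
113 / 180 x 100 = 62.7777...% ≈ 62.78%

62.78%


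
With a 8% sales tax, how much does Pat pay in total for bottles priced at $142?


Calculate the tax:
8% of $142 = $11.36
Add tax to price:
$142 + $11.36 = $153.36

$153.36


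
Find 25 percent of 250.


Convert percentage to decimal:
25% = 0.25
Multiply:
250 x 0.25 = 62.5

62.5


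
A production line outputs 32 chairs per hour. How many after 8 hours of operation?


Production rate: 32 chairs per hour
Time: 8 hours
Total: 32 x 8 = 256 chairs

256 chairs


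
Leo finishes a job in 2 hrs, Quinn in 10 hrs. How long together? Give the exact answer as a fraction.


Leo's rate: 1/2 of the job per hour
Quinn's rate: 1/10 of the job per hour
Combined rate: 1/2 + 1/10 = 3/5 per hour
Time = 1 / (3/5) = 5/3 hours (≈ 1.67 hours)

5/3 hours


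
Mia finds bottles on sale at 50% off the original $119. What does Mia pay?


Calculate the discount amount:
50% of $119 = $59.50
Subtract from original:
$119 - $59.50 = $59.50

$59.50


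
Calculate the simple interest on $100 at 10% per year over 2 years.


Use the formula I = P x R x T / 100
P x R x T = 100 x 10 x 2 = 2000
I = 2000 / 100 = $20

$20


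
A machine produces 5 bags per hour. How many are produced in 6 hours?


Production rate: 5 bags per hour
Time: 6 hours
Total: 5 x 6 = 30 bags

30 bags


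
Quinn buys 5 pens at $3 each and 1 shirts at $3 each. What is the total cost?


Cost of pens:
5 x $3 = $15
Cost of shirts:
1 x $3 = $3
Add both:
$15 + $3 = $18

$18


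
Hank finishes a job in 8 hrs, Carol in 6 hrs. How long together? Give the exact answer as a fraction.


Hank's rate: 1/8 of the job per hour
Carol's rate: 1/6 of the job per hour
Combined rate: 1/8 + 1/6 = 7/24 per hour
Time = 1 / (7/24) = 24/7 hours (≈ 3.43 hours)

24/7 hours


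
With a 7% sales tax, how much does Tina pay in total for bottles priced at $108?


Calculate the tax:
7% of $108 = $7.56
Add tax to price:
$108 + $7.56 = $115.56

$115.56


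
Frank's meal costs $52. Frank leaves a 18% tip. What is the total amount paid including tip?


Calculate the tip:
18% of $52 = $9.36
Add tip to meal cost:
$52 + $9.36 = $61.36

$61.36


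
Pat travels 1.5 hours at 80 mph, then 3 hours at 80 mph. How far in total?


Leg 1 distance:
80 x 1.5 = 120 miles
Leg 2 distance:
80 x 3 = 240 miles
Total distance:
120 + 240 = 360 miles

360 miles


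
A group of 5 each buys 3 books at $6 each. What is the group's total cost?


Cost per person:
3 x $6 = $18
Group total:
5 x $18 = $90

$90


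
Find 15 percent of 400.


Convert percentage to decimal:
15% = 0.15
Multiply:
400 x 0.15 = 60

60


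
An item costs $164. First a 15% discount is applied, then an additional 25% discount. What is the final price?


First discount:
15% of $164 = $24.60
Price after first discount:
$164 - $24.60 = $139.40
Second discount:
25% of $139.40 = $34.85
Final price:
$139.40 - $34.85 = $104.55

$104.55


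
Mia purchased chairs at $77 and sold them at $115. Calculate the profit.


Selling price = $115
Cost price = $77
Profit = selling price - cost price:
Profit = $115 - $77 = $38

$38


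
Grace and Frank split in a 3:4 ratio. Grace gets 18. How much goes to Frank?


Find the multiplier:
18 / 3 = 6
Apply to Frank's share:
4 x 6 = 24

24


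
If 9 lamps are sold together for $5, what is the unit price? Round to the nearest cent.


Total cost: $5
Number of items: 9
Unit price: $5 / 9 = $0.5555... ≈ $0.56

$0.56


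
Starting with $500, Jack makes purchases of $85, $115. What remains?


Add up expenses:
$85 + $115 = $200
Subtract from budget:
$500 - $200 = $300

$300


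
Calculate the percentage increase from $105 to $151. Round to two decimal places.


Find the absolute change:
|151 - 105| = 46
Divide by original and multiply by 100:
46 / 105 x 100 = 43.8095...% ≈ 43.81%

43.81%


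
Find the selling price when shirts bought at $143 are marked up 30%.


Calculate the markup amount:
30% of $143 = $42.90
Add to cost:
$143 + $42.90 = $185.90

$185.90


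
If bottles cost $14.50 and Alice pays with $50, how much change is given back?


Start with the amount paid:
$50
Subtract the price:
$50 - $14.50 = $35.50

$35.50


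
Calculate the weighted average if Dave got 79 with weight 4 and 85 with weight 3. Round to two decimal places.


Weighted sum:
4 x 79 + 3 x 85 = 571
Total weight:
4 + 3 = 7
Weighted average:
571 / 7 = 81.5714... ≈ 81.57

81.57


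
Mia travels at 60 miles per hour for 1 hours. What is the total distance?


Use the formula: distance = speed x time
Speed = 60 mph, Time = 1 hours
60 x 1 = 60 miles

60 miles


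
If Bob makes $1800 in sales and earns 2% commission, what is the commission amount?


Convert rate to decimal:
2% = 0.02
Multiply by sales:
$1800 x 0.02 = $36

$36


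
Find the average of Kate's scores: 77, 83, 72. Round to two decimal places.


Add the scores:
77 + 83 + 72 = 232
Divide by the number of tests:
232 / 3 = 77.3333... ≈ 77.33

77.33


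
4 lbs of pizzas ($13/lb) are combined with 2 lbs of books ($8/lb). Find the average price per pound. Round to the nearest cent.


Cost of pizzas:
4 x $13 = $52
Cost of books:
2 x $8 = $16
Total cost: $52 + $16 = $68
Total weight: 6 lbs
Average: $68 / 6 = $11.3333... ≈ $11.33/lb

$11.33/lb


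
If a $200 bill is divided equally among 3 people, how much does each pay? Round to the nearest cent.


Total bill: $200
Number of people: 3
Each pays: $200 / 3 = $66.6666... ≈ $66.67

$66.67


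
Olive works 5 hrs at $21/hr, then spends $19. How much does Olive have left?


Calculate earnings:
5 x $21 = $105
Subtract spending:
$105 - $19 = $86

$86


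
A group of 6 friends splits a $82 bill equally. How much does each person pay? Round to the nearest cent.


Total bill: $82
Number of people: 6
Each pays: $82 / 6 = $13.6666... ≈ $13.67

$13.67


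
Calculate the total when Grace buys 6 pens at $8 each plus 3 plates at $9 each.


Cost of pens:
6 x $8 = $48
Cost of plates:
3 x $9 = $27
Add both:
$48 + $27 = $75

$75


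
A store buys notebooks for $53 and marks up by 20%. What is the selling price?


Calculate the markup amount:
20% of $53 = $10.60
Add to cost:
$53 + $10.60 = $63.60

$63.60


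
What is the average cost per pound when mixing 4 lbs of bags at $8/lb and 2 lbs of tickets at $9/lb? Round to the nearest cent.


Cost of bags:
4 x $8 = $32
Cost of tickets:
2 x $9 = $18
Total cost: $32 + $18 = $50
Total weight: 6 lbs
Average: $50 / 6 = $8.3333... ≈ $8.33/lb

$8.33/lb


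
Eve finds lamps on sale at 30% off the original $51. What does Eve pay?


Calculate the discount amount:
30% of $51 = $15.30
Subtract from original:
$51 - $15.30 = $35.70

$35.70


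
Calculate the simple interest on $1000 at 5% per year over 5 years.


Use the formula I = P x R x T / 100
P x R x T = 1000 x 5 x 5 = 25000
I = 25000 / 100 = $250

$250


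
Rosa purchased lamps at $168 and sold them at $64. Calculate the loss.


Selling price = $64
Cost price = $168
Loss = cost price - selling price:
Loss = $168 - $64 = $104

$104


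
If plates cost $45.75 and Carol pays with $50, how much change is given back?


Start with the amount paid:
$50
Subtract the price:
$50 - $45.75 = $4.25

$4.25


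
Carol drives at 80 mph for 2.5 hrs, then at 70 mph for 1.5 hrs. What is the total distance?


Leg 1 distance:
80 x 2.5 = 200 miles
Leg 2 distance:
70 x 1.5 = 105 miles
Total distance:
200 + 105 = 305 miles

305 miles


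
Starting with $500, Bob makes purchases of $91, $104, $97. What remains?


Add up expenses:
$91 + $104 + $97 = $292
Subtract from budget:
$500 - $292 = $208

$208


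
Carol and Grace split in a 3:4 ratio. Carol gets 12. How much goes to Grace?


Find the multiplier:
12 / 3 = 4
Apply to Grace's share:
4 x 4 = 16

16


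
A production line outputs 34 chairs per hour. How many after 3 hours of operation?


Production rate: 34 chairs per hour
Time: 3 hours
Total: 34 x 3 = 102 chairs

102 chairs


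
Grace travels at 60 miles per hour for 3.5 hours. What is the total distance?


Use the formula: distance = speed x time
Speed = 60 mph, Time = 3.5 hours
60 x 3.5 = 210 miles

210 miles


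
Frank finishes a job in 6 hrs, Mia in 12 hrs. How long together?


Frank's rate: 1/6 of the job per hour
Mia's rate: 1/12 of the job per hour
Combined rate: 1/6 + 1/12 = 1/4 per hour
Time = 1 / (1/4) = 4 hours

4 hours


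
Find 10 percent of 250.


Convert percentage to decimal:
10% = 0.1
Multiply:
250 x 0.1 = 25

25


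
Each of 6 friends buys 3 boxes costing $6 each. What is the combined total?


Cost per person:
3 x $6 = $18
Group total:
6 x $18 = $108

$108


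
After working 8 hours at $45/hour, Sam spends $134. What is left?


Calculate earnings:
8 x $45 = $360
Subtract spending:
$360 - $134 = $226

$226


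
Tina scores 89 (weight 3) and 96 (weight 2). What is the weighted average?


Weighted sum:
3 x 89 + 2 x 96 = 459
Total weight:
3 + 2 = 5
Weighted average:
459 / 5 = 91.8

91.8


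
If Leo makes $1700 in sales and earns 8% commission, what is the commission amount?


Convert rate to decimal:
8% = 0.08
Multiply by sales:
$1700 x 0.08 = $136

$136


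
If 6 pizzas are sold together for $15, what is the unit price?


Total cost: $15
Number of items: 6
Unit price: $15 / 6 = $2.50

$2.50


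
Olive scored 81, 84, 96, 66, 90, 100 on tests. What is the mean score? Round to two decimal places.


Add the scores:
81 + 84 + 96 + 66 + 90 + 100 = 517
Divide by the number of tests:
517 / 6 = 86.1666... ≈ 86.17

86.17


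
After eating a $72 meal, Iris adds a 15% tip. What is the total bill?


Calculate the tip:
15% of $72 = $10.80
Add tip to meal cost:
$72 + $10.80 = $82.80

$82.80


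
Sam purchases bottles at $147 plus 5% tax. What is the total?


Calculate the tax:
5% of $147 = $7.35
Add tax to price:
$147 + $7.35 = $154.35

$154.35


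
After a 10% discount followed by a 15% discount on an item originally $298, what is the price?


First discount:
10% of $298 = $29.80
Price after first discount:
$298 - $29.80 = $268.20
Second discount:
15% of $268.20 = $40.23
Final price:
$268.20 - $40.23 = $227.97

$227.97


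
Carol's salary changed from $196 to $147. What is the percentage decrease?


Find the absolute change:
|147 - 196| = 49
Divide by original and multiply by 100:
49 / 196 x 100 = 25%

25%


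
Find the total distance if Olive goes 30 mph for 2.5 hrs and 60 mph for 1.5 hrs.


Leg 1 distance:
30 x 2.5 = 75 miles
Leg 2 distance:
60 x 1.5 = 90 miles
Total distance:
75 + 90 = 165 miles

165 miles


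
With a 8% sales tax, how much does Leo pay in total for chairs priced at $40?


Calculate the tax:
8% of $40 = $3.20
Add tax to price:
$40 + $3.20 = $43.20

$43.20


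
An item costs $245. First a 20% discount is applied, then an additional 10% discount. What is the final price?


First discount:
20% of $245 = $49
Price after first discount:
$245 - $49 = $196
Second discount:
10% of $196 = $19.60
Final price:
$196 - $19.60 = $176.40

$176.40


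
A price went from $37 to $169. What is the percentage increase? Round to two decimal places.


Find the absolute change:
|169 - 37| = 132
Divide by original and multiply by 100:
132 / 37 x 100 = 356.7567...% ≈ 356.76%

356.76%


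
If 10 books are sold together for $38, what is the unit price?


Total cost: $38
Number of items: 10
Unit price: $38 / 10 = $3.80

$3.80


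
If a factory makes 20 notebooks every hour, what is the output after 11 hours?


Production rate: 20 notebooks per hour
Time: 11 hours
Total: 20 x 11 = 220 notebooks

220 notebooks


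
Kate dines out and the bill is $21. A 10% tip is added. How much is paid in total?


Calculate the tip:
10% of $21 = $2.10
Add tip to meal cost:
$21 + $2.10 = $23.10

$23.10


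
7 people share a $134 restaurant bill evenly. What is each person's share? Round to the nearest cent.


Total bill: $134
Number of people: 7
Each pays: $134 / 7 = $19.1428... ≈ $19.14

$19.14


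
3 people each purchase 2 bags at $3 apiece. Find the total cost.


Cost per person:
2 x $3 = $6
Group total:
3 x $6 = $18

$18


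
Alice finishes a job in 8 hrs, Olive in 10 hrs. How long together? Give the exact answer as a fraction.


Alice's rate: 1/8 of the job per hour
Olive's rate: 1/10 of the job per hour
Combined rate: 1/8 + 1/10 = 9/40 per hour
Time = 1 / (9/40) = 40/9 hours (≈ 4.44 hours)

40/9 hours


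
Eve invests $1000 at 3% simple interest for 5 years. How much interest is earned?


Use the formula I = P x R x T / 100
P x R x T = 1000 x 3 x 5 = 15000
I = 15000 / 100 = $150

$150


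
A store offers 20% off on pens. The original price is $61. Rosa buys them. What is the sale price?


Calculate the discount amount:
20% of $61 = $12.20
Subtract from original:
$61 - $12.20 = $48.80

$48.80


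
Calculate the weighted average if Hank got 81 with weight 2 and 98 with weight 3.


Weighted sum:
2 x 81 + 3 x 98 = 456
Total weight:
2 + 3 = 5
Weighted average:
456 / 5 = 91.2

91.2


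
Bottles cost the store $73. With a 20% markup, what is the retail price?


Calculate the markup amount:
20% of $73 = $14.60
Add to cost:
$73 + $14.60 = $87.60

$87.60


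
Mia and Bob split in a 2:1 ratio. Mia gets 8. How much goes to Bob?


Find the multiplier:
8 / 2 = 4
Apply to Bob's share:
1 x 4 = 4

4


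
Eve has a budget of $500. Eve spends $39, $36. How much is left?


Add up expenses:
$39 + $36 = $75
Subtract from budget:
$500 - $75 = $425

$425


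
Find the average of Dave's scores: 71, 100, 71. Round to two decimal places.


Add the scores:
71 + 100 + 71 = 242
Divide by the number of tests:
242 / 3 = 80.6666... ≈ 80.67

80.67


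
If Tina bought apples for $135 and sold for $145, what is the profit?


Selling price = $145
Cost price = $135
Profit = selling price - cost price:
Profit = $145 - $135 = $10

$10


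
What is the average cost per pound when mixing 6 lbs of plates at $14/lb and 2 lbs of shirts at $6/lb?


Cost of plates:
6 x $14 = $84
Cost of shirts:
2 x $6 = $12
Total cost: $84 + $12 = $96
Total weight: 8 lbs
Average: $96 / 8 = $12/lb

$12/lb


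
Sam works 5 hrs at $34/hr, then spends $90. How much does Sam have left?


Calculate earnings:
5 x $34 = $170
Subtract spending:
$170 - $90 = $80

$80


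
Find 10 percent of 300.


Convert percentage to decimal:
10% = 0.1
Multiply:
300 x 0.1 = 30

30


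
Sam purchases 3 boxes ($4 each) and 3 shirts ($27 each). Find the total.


Cost of boxes:
3 x $4 = $12
Cost of shirts:
3 x $27 = $81
Add both:
$12 + $81 = $93

$93


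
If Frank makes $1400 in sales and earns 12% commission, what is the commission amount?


Convert rate to decimal:
12% = 0.12
Multiply by sales:
$1400 x 0.12 = $168

$168


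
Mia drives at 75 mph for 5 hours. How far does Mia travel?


Use the formula: distance = speed x time
Speed = 75 mph, Time = 5 hours
75 x 5 = 375 miles

375 miles


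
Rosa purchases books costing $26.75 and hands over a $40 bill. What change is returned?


Start with the amount paid:
$40
Subtract the price:
$40 - $26.75 = $13.25

$13.25


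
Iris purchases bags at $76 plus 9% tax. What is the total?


Calculate the tax:
9% of $76 = $6.84
Add tax to price:
$76 + $6.84 = $82.84

$82.84


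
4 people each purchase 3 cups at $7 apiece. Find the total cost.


Cost per person:
3 x $7 = $21
Group total:
4 x $21 = $84

$84


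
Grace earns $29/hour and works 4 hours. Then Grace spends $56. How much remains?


Calculate earnings:
4 x $29 = $116
Subtract spending:
$116 - $56 = $60

$60


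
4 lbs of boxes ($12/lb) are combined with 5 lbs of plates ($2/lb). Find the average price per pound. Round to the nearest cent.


Cost of boxes:
4 x $12 = $48
Cost of plates:
5 x $2 = $10
Total cost: $48 + $10 = $58
Total weight: 9 lbs
Average: $58 / 9 = $6.4444... ≈ $6.44/lb

$6.44/lb


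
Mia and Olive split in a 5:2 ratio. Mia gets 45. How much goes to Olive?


Find the multiplier:
45 / 5 = 9
Apply to Olive's share:
2 x 9 = 18

18


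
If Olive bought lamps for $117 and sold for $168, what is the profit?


Selling price = $168
Cost price = $117
Profit = selling price - cost price:
Profit = $168 - $117 = $51

$51


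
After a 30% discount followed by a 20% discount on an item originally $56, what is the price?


First discount:
30% of $56 = $16.80
Price after first discount:
$56 - $16.80 = $39.20
Second discount:
20% of $39.20 = $7.84
Final price:
$39.20 - $7.84 = $31.36

$31.36


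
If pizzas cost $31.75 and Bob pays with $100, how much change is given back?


Start with the amount paid:
$100
Subtract the price:
$100 - $31.75 = $68.25

$68.25


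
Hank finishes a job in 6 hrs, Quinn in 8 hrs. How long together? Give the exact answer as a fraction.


Hank's rate: 1/6 of the job per hour
Quinn's rate: 1/8 of the job per hour
Combined rate: 1/6 + 1/8 = 7/24 per hour
Time = 1 / (7/24) = 24/7 hours (≈ 3.43 hours)

24/7 hours


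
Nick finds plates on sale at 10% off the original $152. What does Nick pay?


Calculate the discount amount:
10% of $152 = $15.20
Subtract from original:
$152 - $15.20 = $136.80

$136.80


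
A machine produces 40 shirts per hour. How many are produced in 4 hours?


Production rate: 40 shirts per hour
Time: 4 hours
Total: 40 x 4 = 160 shirts

160 shirts


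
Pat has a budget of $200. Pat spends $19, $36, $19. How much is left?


Add up expenses:
$19 + $36 + $19 = $74
Subtract from budget:
$200 - $74 = $126

$126


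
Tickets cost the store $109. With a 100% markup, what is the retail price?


Calculate the markup amount:
100% of $109 = $109
Add to cost:
$109 + $109 = $218

$218


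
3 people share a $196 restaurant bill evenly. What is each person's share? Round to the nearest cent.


Total bill: $196
Number of people: 3
Each pays: $196 / 3 = $65.3333... ≈ $65.33

$65.33


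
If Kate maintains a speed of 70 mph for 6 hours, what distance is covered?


Use the formula: distance = speed x time
Speed = 70 mph, Time = 6 hours
70 x 6 = 420 miles

420 miles


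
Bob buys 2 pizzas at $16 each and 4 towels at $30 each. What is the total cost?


Cost of pizzas:
2 x $16 = $32
Cost of towels:
4 x $30 = $120
Add both:
$32 + $120 = $152

$152


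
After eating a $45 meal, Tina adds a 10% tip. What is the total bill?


Calculate the tip:
10% of $45 = $4.50
Add tip to meal cost:
$45 + $4.50 = $49.50

$49.50


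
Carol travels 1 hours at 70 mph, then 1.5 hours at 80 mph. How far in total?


Leg 1 distance:
70 x 1 = 70 miles
Leg 2 distance:
80 x 1.5 = 120 miles
Total distance:
70 + 120 = 190 miles

190 miles


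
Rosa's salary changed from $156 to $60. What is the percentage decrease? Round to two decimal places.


Find the absolute change:
|60 - 156| = 96
Divide by original and multiply by 100:
96 / 156 x 100 = 61.5384...% ≈ 61.54%

61.54%


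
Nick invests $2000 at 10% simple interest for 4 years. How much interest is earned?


Use the formula I = P x R x T / 100
P x R x T = 2000 x 10 x 4 = 80000
I = 80000 / 100 = $800

$800


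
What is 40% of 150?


Convert percentage to decimal:
40% = 0.4
Multiply:
150 x 0.4 = 60

60


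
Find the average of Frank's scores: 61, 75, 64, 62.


Add the scores:
61 + 75 + 64 + 62 = 262
Divide by the number of tests:
262 / 4 = 65.5

65.5


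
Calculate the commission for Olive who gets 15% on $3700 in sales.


Convert rate to decimal:
15% = 0.15
Multiply by sales:
$3700 x 0.15 = $555

$555


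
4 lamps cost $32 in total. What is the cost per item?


Total cost: $32
Number of items: 4
Unit price: $32 / 4 = $8

$8


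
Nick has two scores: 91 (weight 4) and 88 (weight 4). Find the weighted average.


Weighted sum:
4 x 91 + 4 x 88 = 716
Total weight:
4 + 4 = 8
Weighted average:
716 / 8 = 89.5

89.5


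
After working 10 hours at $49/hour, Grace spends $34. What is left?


Calculate earnings:
10 x $49 = $490
Subtract spending:
$490 - $34 = $456

$456


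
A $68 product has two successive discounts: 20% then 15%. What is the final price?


First discount:
20% of $68 = $13.60
Price after first discount:
$68 - $13.60 = $54.40
Second discount:
15% of $54.40 = $8.16
Final price:
$54.40 - $8.16 = $46.24

$46.24


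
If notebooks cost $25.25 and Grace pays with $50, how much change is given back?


Start with the amount paid:
$50
Subtract the price:
$50 - $25.25 = $24.75

$24.75


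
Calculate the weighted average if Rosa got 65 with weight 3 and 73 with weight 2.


Weighted sum:
3 x 65 + 2 x 73 = 341
Total weight:
3 + 2 = 5
Weighted average:
341 / 5 = 68.2

68.2


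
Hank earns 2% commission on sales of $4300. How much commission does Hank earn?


Convert rate to decimal:
2% = 0.02
Multiply by sales:
$4300 x 0.02 = $86

$86


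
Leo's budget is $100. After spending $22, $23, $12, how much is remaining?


Add up expenses:
$22 + $23 + $12 = $57
Subtract from budget:
$100 - $57 = $43

$43


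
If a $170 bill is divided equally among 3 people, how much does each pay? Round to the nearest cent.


Total bill: $170
Number of people: 3
Each pays: $170 / 3 = $56.6666... ≈ $56.67

$56.67
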